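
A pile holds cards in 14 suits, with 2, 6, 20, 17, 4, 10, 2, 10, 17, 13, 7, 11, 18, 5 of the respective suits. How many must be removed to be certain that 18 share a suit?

139

In the worst case you take as many as possible of each suit without reaching 18: 2 + 6 + 17 + 17 + 4 + 10 + 2 + 10 + 17 + 13 + 7 + 11 + 17 + 5 = 138.
The next one must give 18 of some suit, so 138 + 1 = 139.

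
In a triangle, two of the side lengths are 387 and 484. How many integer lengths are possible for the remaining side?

The triangle inequality gives |387 − 484| < c < 387 + 484, i.e. 97 < c < 871.
So c can be any integer from 98 to 870: 773 values.

773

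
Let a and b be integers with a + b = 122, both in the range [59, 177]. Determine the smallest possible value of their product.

ab = a(122 − a) is concave in a, so over [59, 63] it is minimized at an endpoint.
At the endpoint a = 59, b = 122 − 59 = 63, so ab = 59 × 63 = 3717.

3717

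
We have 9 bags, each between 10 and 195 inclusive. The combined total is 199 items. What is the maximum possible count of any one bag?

Maximizing one value means minimizing the remaining 8.
The other 8 contribute at least 8 × 10 = 80, leaving at most 199 − 80 = 119.
Since 119 ≤ 195, this is achievable: one at 119 and 8 at 10.

119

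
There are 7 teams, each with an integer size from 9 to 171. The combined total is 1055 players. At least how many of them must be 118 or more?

5

Suppose at most 7 − j of them reach 118; then j values are ≤ 117 and the rest ≤ 171.
The total is then ≤ 117·j + 171·(7 − j) = 1197 − 54j. For this to be ≥ 1055 we need j ≤ 2, so at least 7 − 2 = 5 must reach 118.
Exactly 5 works: 5 values at 171 and 2 at 117 total 1089; lower one of the high values by 34 (still ≥ 118) to hit 1055.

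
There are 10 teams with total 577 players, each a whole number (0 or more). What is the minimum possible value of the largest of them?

The average is 577/10 > 57, so not all 10 can be 57 or less; the largest is ≥ 58.
Achievable: 7 of them at 58 and 3 at 57 total 577.

58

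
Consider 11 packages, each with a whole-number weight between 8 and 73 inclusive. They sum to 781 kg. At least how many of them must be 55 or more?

If only k of them are at least 55, the other 11 − k are at most 54, so the total is at most k·73 + (11 − k)·54.
This must reach 781, so k·73 + (11 − k)·54 ≥ 781, giving k ≥ 10.
Exactly 10 works: 10 values at 73 and 1 at 54 total 784; lower one of the high values by 3 (still ≥ 55) to hit 781.

10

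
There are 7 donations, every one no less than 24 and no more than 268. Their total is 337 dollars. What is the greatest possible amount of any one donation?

193

Maximizing one value means minimizing the remaining 6.
The other 6 contribute at least 6 × 24 = 144, leaving at most 337 − 144 = 193.
Since 193 ≤ 268, this is achievable: one at 193 and 6 at 24.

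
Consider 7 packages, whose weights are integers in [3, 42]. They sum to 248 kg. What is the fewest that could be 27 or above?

5

Each value short of 27 is at most 26, costing at least 42 − 26 = 16 against the maximum total of 294.
We can afford to lose at most 294 − 248 = 46, so at most ⌊46/16⌋ = 2 fall short, and at least 5 are ≥ 27.
Exactly 5 works: 5 values at 42 and 2 at 26 total 262; lower one of the high values by 14 (still ≥ 27) to hit 248.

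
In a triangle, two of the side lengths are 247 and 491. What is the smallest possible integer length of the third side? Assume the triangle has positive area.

245

The third side must exceed |247 − 491| = 244.
The smallest integer above 244 is 245.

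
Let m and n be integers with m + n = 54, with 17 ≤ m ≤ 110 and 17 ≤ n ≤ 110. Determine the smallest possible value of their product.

629

Since m + n is fixed, pushing one of them to its bound minimizes the product.
The extreme feasible split is m = 17, n = 37, giving mn = 629.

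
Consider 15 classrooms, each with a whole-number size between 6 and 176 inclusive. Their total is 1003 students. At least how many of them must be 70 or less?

1

If only k of them are at most 70, the other 15 − k are at least 71, so the total is at least (15 − k)·71 + k·6.
This is ≤ 1003, so (15 − k)·71 + 6k ≤ 1003, which gives k ≥ 1.
Exactly 1 works: 1 value at 6 and 14 at 71 total 1000; raise one of the low values by 3 (still ≤ 70) to hit 1003.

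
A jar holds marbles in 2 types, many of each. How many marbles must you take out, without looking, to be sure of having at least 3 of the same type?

5

You could draw 2 of every type without reaching 3 of any — 4 in all.
One more forces 3 of some type, so 4 + 1 = 5.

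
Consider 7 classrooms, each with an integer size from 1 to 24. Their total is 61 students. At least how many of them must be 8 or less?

1

Let j be the number exceeding 8. Then the total is ≥ 9·j + 1·(7 − j) = 7 + 8j.
So 8j ≤ 54 and j ≤ 6; hence at least 7 − 6 = 1 are ≤ 8.
Exactly 1 works: 1 value at 1 and 6 at 9 total 55; raise one of the low values by 6 (still ≤ 8) to hit 61.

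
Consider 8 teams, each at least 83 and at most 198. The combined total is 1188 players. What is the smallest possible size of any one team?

Minimizing one value means maximizing the remaining 7.
The other 7 can take up 7 × 198 = 1386 ≥ 1188 − 83, so one team can sit at its floor of 83.
Achievable: one at 83 and the other 7 totalling 1105, which fits since 7 × 83 ≤ 1105 ≤ 7 × 198.

83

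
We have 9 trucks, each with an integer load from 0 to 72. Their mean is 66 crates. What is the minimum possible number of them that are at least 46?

The total is 9 × 66 = 594.
Suppose at most 9 − j of them reach 46; then j values are ≤ 45 and the rest ≤ 72.
The total is then ≤ 45·j + 72·(9 − j) = 648 − 27j. For this to be ≥ 594 we need j ≤ 2, so at least 9 − 2 = 7 must reach 46.
Exactly 7 works: 7 values at 72 and 2 at 45 total 594.

7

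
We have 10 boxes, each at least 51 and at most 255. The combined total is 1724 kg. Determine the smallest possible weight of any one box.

51

Minimizing one value means maximizing the remaining 9.
The other 9 can take up 9 × 255 = 2295 ≥ 1724 − 51, so one box can sit at its floor of 51.
Achievable: one at 51 and the other 9 totalling 1673, which fits since 9 × 51 ≤ 1673 ≤ 9 × 255.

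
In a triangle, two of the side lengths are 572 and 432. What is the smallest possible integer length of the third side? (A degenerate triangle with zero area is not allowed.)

141

The third side must exceed |572 − 432| = 140.
The smallest integer above 140 is 141.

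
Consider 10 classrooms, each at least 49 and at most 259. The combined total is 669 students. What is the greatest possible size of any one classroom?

228

To make one classroom as large as possible, make the other 9 as small as possible.
The other 9 contribute at least 9 × 49 = 441, leaving at most 669 − 441 = 228.
Since 228 ≤ 259, this is achievable: one at 228 and 9 at 49.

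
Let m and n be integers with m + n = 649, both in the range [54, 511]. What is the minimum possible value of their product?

70518

For a fixed sum, mn is smallest when m and n are as far apart as possible.
At the endpoint m = 138, n = 649 − 138 = 511, so mn = 138 × 511 = 70518.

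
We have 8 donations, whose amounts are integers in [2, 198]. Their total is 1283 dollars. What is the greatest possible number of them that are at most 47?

1

Suppose k of them are at most 47. Those contribute at most 47 each and the rest at most 198 each.
So the total is at most 47k + 198(8 − k) = 1584 − 151k. This must still be ≥ 1283, so k ≤ 1.
k = 1 is achieved by 1 value at 47 and 7 at 198, total 1433; lower one of the 198's by 150 (still > 47) to reach 1283.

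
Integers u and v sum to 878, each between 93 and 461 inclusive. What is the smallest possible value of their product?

192237

Since u + v is fixed, pushing one of them to its bound minimizes the product.
At the endpoint u = 417, v = 878 − 417 = 461, so uv = 417 × 461 = 192237.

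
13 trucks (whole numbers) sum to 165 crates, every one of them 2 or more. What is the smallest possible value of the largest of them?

13

The average is 165/13 > 12, so not all 13 can be 12 or less; the largest is ≥ 13.
Achievable: 9 of them at 13 and 4 at 12 total 165.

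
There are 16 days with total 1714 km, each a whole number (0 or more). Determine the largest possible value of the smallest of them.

The average is 1714/16 < 108, so some value is ≤ 107.
Taking 14 copies of 107 and 2 copies of 108 gives exactly 1714, so 107 is attained.

107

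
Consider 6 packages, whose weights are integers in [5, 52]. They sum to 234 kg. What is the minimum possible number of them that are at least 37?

2

Suppose at most 6 − j of them reach 37; then j values are ≤ 36 and the rest ≤ 52.
The total is then ≤ 36·j + 52·(6 − j) = 312 − 16j. For this to be ≥ 234 we need j ≤ 4, so at least 6 − 4 = 2 must reach 37.
Exactly 2 works: 2 values at 52 and 4 at 36 total 248; lower one of the high values by 14 (still ≥ 37) to hit 234.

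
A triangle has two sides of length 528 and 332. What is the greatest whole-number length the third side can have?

The third side must be less than 528 + 332 = 860.
The largest integer below 860 is 859.

859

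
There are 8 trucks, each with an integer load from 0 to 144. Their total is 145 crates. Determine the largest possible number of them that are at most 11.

7

Suppose k of them are at most 11. Those contribute at most 11 each and the rest at most 144 each.
So the total is at most 11k + 144(8 − k) = 1152 − 133k. This must still be ≥ 145, so k ≤ 7.
k = 7 is achieved by 7 values at 11 and 1 at 144, total 221; lower one of the 144's by 76 (still > 11) to reach 145.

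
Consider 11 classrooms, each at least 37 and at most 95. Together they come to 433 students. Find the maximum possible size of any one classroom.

63

Maximizing one value means minimizing the remaining 10.
The other 10 contribute at least 10 × 37 = 370, leaving at most 433 − 370 = 63.
Since 63 ≤ 95, this is achievable: one at 63 and 10 at 37.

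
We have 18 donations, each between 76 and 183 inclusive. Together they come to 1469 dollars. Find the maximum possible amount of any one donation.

To make one donation as large as possible, make the other 17 as small as possible.
The other 17 contribute at least 17 × 76 = 1292, leaving at most 1469 − 1292 = 177.
Since 177 ≤ 183, this is achievable: one at 177 and 17 at 76.

177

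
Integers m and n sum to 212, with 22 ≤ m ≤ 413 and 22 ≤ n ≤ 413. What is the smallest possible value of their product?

4180

mn = m(212 − m) is concave in m, so over [22, 190] it is minimized at an endpoint.
The extreme feasible split is m = 22, n = 190, giving mn = 4180.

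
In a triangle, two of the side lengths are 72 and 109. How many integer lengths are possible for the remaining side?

The triangle inequality gives |72 − 109| < c < 72 + 109, i.e. 37 < c < 181.
So c can be any integer from 38 to 180: 143 values.

143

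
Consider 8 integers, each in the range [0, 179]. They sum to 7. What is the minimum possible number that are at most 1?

Let j be the number exceeding 1. Then the total is ≥ 2·j + 0·(8 − j) = 0 + 2j.
So 2j ≤ 7 and j ≤ 3; hence at least 8 − 3 = 5 are ≤ 1.
Exactly 5 works: 5 values at 0 and 3 at 2 total 6; raise one of the low values by 1 (still ≤ 1) to hit 7.

5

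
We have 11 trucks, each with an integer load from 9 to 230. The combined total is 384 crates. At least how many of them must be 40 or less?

Each value above 40 is at least 41, contributing at least 41 − 9 = 32 above the floor 9.
The sum exceeds the floor total 99 by 285, so at most ⌊285/32⌋ = 8 exceed 40, and at least 3 are ≤ 40.
Exactly 3 works: 3 values at 9 and 8 at 41 total 355; raise one of the low values by 29 (still ≤ 40) to hit 384.

3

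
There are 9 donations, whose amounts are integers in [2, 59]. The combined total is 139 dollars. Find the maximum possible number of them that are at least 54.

2

Suppose k of them are at least 54. Those contribute at least 54 each and the other 9 − k at least 2 each.
So the total is at least 54k + 2(9 − k) = 18 + 52k. This must be ≤ 139, giving k ≤ 2.
k = 2 is achieved by 2 values at 54 and 7 at 2, total 122; add 17 to one value (staying below 54) to reach 139.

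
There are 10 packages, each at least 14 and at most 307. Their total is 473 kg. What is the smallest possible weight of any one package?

14

Minimizing one value means maximizing the remaining 9.
The other 9 can take up 9 × 307 = 2763 ≥ 473 − 14, so one package can sit at its floor of 14.
Achievable: one at 14 and the other 9 totalling 459, which fits since 9 × 14 ≤ 459 ≤ 9 × 307.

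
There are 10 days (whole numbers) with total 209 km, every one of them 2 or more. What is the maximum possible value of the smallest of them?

The average is 209/10 < 21, so some value is ≤ 20.
Equality holds with 1 value of 20 and 9 values of 21.

20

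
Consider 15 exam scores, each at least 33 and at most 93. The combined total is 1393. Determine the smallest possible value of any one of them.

To make one score as small as possible, make the other 14 as large as possible.
The other 14 contribute at most 14 × 93 = 1302, leaving at least 1393 − 1302 = 91.
Since 91 ≥ 33, this is achievable: one at 91 and 14 at 93.

91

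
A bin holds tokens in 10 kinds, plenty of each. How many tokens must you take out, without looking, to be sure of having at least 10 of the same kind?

91

In the worst case you draw 9 of each of the 10 kinds: 10 × 9 = 90.
One more forces 10 of some kind, so 90 + 1 = 91.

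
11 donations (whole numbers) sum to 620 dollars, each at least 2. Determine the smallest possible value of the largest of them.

57

The 11 values sum to 620, so their maximum is at least ⌈620/11⌉ = 57.
Equality holds with 4 values of 57 and 7 values of 56.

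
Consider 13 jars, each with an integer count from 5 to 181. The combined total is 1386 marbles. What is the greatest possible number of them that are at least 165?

8

If k of the values are ≥ 165, the total is ≥ 165k + 5(13 − k).
Setting 165k + 5(13 − k) ≤ 1386 gives 160k ≤ 1321, so k ≤ 8.
k = 8 is achieved by 8 values at 165 and 5 at 5, total 1345; add 41 to one value (staying below 165) to reach 1386.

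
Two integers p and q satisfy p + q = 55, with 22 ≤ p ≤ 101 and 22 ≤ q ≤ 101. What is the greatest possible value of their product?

756

With p + q fixed, pq peaks when the two are closest together.
Taking p = 27 and q = 28 (both in [22, 101]) gives pq = 756.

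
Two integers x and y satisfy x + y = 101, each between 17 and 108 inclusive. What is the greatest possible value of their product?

For a fixed sum, the product xy is largest when x and y are as close as possible.
Taking x = 50 and y = 51 (both in [17, 108]) gives xy = 2550.

2550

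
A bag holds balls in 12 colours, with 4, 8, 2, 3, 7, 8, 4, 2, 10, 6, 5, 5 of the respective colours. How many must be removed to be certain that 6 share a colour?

In the worst case you take as many as possible of each colour without reaching 6: 4 + 5 + 2 + 3 + 5 + 5 + 4 + 2 + 5 + 5 + 5 + 5 = 50.
The next one must give 6 of some colour, so 50 + 1 = 51.

51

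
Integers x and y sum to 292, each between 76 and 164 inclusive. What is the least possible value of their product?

xy = x(292 − x) is concave in x, so over [128, 164] it is minimized at an endpoint.
At the endpoint x = 128, y = 292 − 128 = 164, so xy = 128 × 164 = 20992.

20992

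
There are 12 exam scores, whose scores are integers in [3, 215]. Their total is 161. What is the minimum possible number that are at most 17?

4

If only k of them are at most 17, the other 12 − k are at least 18, so the total is at least (12 − k)·18 + k·3.
This is ≤ 161, so (12 − k)·18 + 3k ≤ 161, which gives k ≥ 4.
Exactly 4 works: 4 values at 3 and 8 at 18 total 156; raise one of the low values by 5 (still ≤ 17) to hit 161.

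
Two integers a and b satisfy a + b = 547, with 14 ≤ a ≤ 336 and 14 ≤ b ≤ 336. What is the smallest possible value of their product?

Since a + b is fixed, pushing one of them to its bound minimizes the product.
The extreme feasible split is a = 211, b = 336, giving ab = 70896.

70896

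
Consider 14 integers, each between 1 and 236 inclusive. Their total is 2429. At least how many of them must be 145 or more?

Suppose at most 14 − j of them reach 145; then j values are ≤ 144 and the rest ≤ 236.
The total is then ≤ 144·j + 236·(14 − j) = 3304 − 92j. For this to be ≥ 2429 we need j ≤ 9, so at least 14 − 9 = 5 must reach 145.
Exactly 5 works: 5 values at 236 and 9 at 144 total 2476; lower one of the high values by 47 (still ≥ 145) to hit 2429.

5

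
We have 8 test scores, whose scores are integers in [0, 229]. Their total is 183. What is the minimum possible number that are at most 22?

1

If only k of them are at most 22, the other 8 − k are at least 23, so the total is at least (8 − k)·23 + k·0.
This is ≤ 183, so (8 − k)·23 + 0k ≤ 183, which gives k ≥ 1.
Exactly 1 works: 1 value at 0 and 7 at 23 total 161; raise one of the low values by 22 (still ≤ 22) to hit 183.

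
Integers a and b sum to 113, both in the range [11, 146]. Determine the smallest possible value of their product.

1122

Since a + b is fixed, pushing one of them to its bound minimizes the product.
The extreme feasible split is a = 11, b = 102, giving ab = 1122.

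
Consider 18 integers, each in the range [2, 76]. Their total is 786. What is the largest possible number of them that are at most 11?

8

Each value at 11 or below falls at least 76 − 11 = 65 short of the ceiling 76.
The ceiling total is 18 × 76 = 1368, and we need 786, so at most ⌊(1368 − 786)/65⌋ = 8 can be that low.
k = 8 is achieved by 8 values at 11 and 10 at 76, total 848; lower one of the 76's by 62 (still > 11) to reach 786.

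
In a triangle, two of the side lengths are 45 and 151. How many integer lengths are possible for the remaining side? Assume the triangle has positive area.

The triangle inequality gives |45 − 151| < c < 45 + 151, i.e. 106 < c < 196.
So c can be any integer from 107 to 195: 89 values.

89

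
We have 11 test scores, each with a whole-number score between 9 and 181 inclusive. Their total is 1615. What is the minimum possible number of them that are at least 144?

2

Suppose at most 11 − j of them reach 144; then j values are ≤ 143 and the rest ≤ 181.
The total is then ≤ 143·j + 181·(11 − j) = 1991 − 38j. For this to be ≥ 1615 we need j ≤ 9, so at least 11 − 9 = 2 must reach 144.
Exactly 2 works: 2 values at 181 and 9 at 143 total 1649; lower one of the high values by 34 (still ≥ 144) to hit 1615.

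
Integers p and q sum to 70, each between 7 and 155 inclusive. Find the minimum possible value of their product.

441

For a fixed sum, pq is smallest when p and q are as far apart as possible.
At the endpoint p = 7, q = 70 − 7 = 63, so pq = 7 × 63 = 441.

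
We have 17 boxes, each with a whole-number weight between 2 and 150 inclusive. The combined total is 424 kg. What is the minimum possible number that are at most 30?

If only k of them are at most 30, the other 17 − k are at least 31, so the total is at least (17 − k)·31 + k·2.
This is ≤ 424, so (17 − k)·31 + 2k ≤ 424, which gives k ≥ 4.
Exactly 4 works: 4 values at 2 and 13 at 31 total 411; raise one of the low values by 13 (still ≤ 30) to hit 424.

4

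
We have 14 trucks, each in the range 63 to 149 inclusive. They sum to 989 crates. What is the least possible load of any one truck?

63

To make one truck as small as possible, make the other 13 as large as possible.
The other 13 can take up 13 × 149 = 1937 ≥ 989 − 63, so one truck can sit at its floor of 63.
Achievable: one at 63 and the other 13 totalling 926, which fits since 13 × 63 ≤ 926 ≤ 13 × 149.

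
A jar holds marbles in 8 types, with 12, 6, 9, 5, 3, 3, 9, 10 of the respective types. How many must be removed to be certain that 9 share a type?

In the worst case you take as many as possible of each type without reaching 9: 8 + 6 + 8 + 5 + 3 + 3 + 8 + 8 = 49.
The next one must give 9 of some type, so 49 + 1 = 50.

50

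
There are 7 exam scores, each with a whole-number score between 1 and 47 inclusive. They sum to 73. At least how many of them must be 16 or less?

3

Let j be the number exceeding 16. Then the total is ≥ 17·j + 1·(7 − j) = 7 + 16j.
So 16j ≤ 66 and j ≤ 4; hence at least 7 − 4 = 3 are ≤ 16.
Exactly 3 works: 3 values at 1 and 4 at 17 total 71; raise one of the low values by 2 (still ≤ 16) to hit 73.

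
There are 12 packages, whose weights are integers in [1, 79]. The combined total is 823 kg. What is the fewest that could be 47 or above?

Each value short of 47 is at most 46, costing at least 79 − 46 = 33 against the maximum total of 948.
We can afford to lose at most 948 − 823 = 125, so at most ⌊125/33⌋ = 3 fall short, and at least 9 are ≥ 47.
Exactly 9 works: 9 values at 79 and 3 at 46 total 849; lower one of the high values by 26 (still ≥ 47) to hit 823.

9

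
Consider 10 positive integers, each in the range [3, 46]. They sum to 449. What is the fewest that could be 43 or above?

If only k of them are at least 43, the other 10 − k are at most 42, so the total is at most k·46 + (10 − k)·42.
This must reach 449, so k·46 + (10 − k)·42 ≥ 449, giving k ≥ 8.
Exactly 8 works: 8 values at 46 and 2 at 42 total 452; lower one of the high values by 3 (still ≥ 43) to hit 449.

8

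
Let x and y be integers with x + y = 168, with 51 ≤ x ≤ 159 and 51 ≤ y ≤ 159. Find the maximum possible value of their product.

With x + y fixed, xy peaks when the two are closest together.
Taking x = 84 and y = 84 (both in [51, 159]) gives xy = 7056.

7056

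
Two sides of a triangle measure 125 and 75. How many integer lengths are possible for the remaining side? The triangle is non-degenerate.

149

The triangle inequality gives |125 − 75| < c < 125 + 75, i.e. 50 < c < 200.
So c can be any integer from 51 to 199: 149 values.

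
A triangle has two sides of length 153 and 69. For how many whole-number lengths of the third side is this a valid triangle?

137

The triangle inequality gives |153 − 69| < c < 153 + 69, i.e. 84 < c < 222.
So c can be any integer from 85 to 221: 137 values.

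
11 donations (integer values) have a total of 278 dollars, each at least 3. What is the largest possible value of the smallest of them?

25

The 11 values sum to 278, so their minimum is at most ⌊278/11⌋ = 25.
Taking 8 copies of 25 and 3 copies of 26 gives exactly 278, so 25 is attained.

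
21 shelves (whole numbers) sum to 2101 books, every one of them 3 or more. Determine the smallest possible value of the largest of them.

101

The average is 2101/21 > 100, so not all 21 can be 100 or less; the largest is ≥ 101.
Equality holds with 1 value of 101 and 20 values of 100.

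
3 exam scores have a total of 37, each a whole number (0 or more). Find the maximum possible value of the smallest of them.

12

The average is 37/3 < 13, so some value is ≤ 12.
Equality holds with 2 values of 12 and 1 value of 13.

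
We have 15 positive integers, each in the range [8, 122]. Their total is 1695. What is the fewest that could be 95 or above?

11

Each value short of 95 is at most 94, costing at least 122 − 94 = 28 against the maximum total of 1830.
We can afford to lose at most 1830 − 1695 = 135, so at most ⌊135/28⌋ = 4 fall short, and at least 11 are ≥ 95.
Exactly 11 works: 11 values at 122 and 4 at 94 total 1718; lower one of the high values by 23 (still ≥ 95) to hit 1695.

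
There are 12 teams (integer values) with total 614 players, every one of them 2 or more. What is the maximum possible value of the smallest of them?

51

If every one of the 12 were at least 52, the total would be at least 12 × 52 = 624 > 614.
Achievable: 10 of them at 51 and 2 at 52 total 614.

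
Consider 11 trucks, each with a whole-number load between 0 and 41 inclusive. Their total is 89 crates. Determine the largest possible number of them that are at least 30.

If k of the values are ≥ 30, the total is ≥ 30k + 0(11 − k).
Setting 30k + 0(11 − k) ≤ 89 gives 30k ≤ 89, so k ≤ 2.
k = 2 is achieved by 2 values at 30 and 9 at 0, total 60; add 29 to one value (staying below 30) to reach 89.

2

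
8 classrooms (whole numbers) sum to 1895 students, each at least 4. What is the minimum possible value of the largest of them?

237

Some value must be at least ⌈1895/8⌉ = 237, since 8 × 236 = 1888 < 1895.
Equality holds with 7 values of 237 and 1 value of 236.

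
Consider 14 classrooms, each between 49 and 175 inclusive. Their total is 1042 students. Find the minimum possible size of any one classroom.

49

Minimizing one value means maximizing the remaining 13.
The other 13 can take up 13 × 175 = 2275 ≥ 1042 − 49, so one classroom can sit at its floor of 49.
Achievable: one at 49 and the other 13 totalling 993, which fits since 13 × 49 ≤ 993 ≤ 13 × 175.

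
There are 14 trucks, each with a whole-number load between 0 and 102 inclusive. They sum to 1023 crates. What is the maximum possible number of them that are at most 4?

Each value at 4 or below falls at least 102 − 4 = 98 short of the ceiling 102.
The ceiling total is 14 × 102 = 1428, and we need 1023, so at most ⌊(1428 − 1023)/98⌋ = 4 can be that low.
k = 4 is achieved by 4 values at 4 and 10 at 102, total 1036; lower one of the 102's by 13 (still > 4) to reach 1023.

4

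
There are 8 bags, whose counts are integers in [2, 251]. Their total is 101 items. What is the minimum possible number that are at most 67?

If only k of them are at most 67, the other 8 − k are at least 68, so the total is at least (8 − k)·68 + k·2.
This is ≤ 101, so (8 − k)·68 + 2k ≤ 101, which gives k ≥ 7.
Exactly 7 works: 7 values at 2 and 1 at 68 total 82; raise one of the low values by 19 (still ≤ 67) to hit 101.

7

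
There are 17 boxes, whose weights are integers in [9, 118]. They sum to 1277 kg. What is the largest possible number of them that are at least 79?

If k of the values are ≥ 79, the total is ≥ 79k + 9(17 − k).
Setting 79k + 9(17 − k) ≤ 1277 gives 70k ≤ 1124, so k ≤ 16.
k = 16 is achieved by 16 values at 79 and 1 at 9, total 1273; add 4 to one value (staying below 79) to reach 1277.

16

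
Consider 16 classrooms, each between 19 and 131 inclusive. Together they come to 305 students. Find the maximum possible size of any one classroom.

To make one classroom as large as possible, make the other 15 as small as possible.
The other 15 contribute at least 15 × 19 = 285, leaving at most 305 − 285 = 20.
Since 20 ≤ 131, this is achievable: one at 20 and 15 at 19.

20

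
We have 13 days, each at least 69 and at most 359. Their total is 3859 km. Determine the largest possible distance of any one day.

359

To make one day as large as possible, make the other 12 as small as possible.
The other 12 contribute at least 12 × 69 = 828, leaving at most 3859 − 828 = 3031.
But each day is capped at 359, so the maximum is 359.
Achievable: one at 359 and the other 12 totalling 3500, which fits since 12 × 69 ≤ 3500 ≤ 12 × 359.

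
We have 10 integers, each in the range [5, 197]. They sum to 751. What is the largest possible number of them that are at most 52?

8

Each value at 52 or below falls at least 197 − 52 = 145 short of the ceiling 197.
The ceiling total is 10 × 197 = 1970, and we need 751, so at most ⌊(1970 − 751)/145⌋ = 8 can be that low.
k = 8 is achieved by 8 values at 52 and 2 at 197, total 810; lower one of the 197's by 59 (still > 52) to reach 751.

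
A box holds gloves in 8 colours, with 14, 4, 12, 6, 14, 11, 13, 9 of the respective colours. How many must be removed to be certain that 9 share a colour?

In the worst case you take as many as possible of each colour without reaching 9: 8 + 4 + 8 + 6 + 8 + 8 + 8 + 8 = 58.
The next one must give 9 of some colour, so 58 + 1 = 59.

59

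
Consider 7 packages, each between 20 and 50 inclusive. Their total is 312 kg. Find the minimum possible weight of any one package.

20

Minimizing one value means maximizing the remaining 6.
The other 6 can take up 6 × 50 = 300 ≥ 312 − 20, so one package can sit at its floor of 20.
Achievable: one at 20 and the other 6 totalling 292, which fits since 6 × 20 ≤ 292 ≤ 6 × 50.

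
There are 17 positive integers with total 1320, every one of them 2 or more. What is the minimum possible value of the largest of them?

If every one of the 17 were at most 77, the total would be at most 17 × 77 = 1309 < 1320.
Achievable: 11 of them at 78 and 6 at 77 total 1320.

78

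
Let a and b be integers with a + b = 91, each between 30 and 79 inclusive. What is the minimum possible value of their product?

1830

For a fixed sum, ab is smallest when a and b are as far apart as possible.
At the endpoint a = 30, b = 91 − 30 = 61, so ab = 30 × 61 = 1830.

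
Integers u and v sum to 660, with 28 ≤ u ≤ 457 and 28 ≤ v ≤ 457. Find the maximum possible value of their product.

With u + v fixed, uv peaks when the two are closest together.
Taking u = 330 and v = 330 (both in [28, 457]) gives uv = 108900.

108900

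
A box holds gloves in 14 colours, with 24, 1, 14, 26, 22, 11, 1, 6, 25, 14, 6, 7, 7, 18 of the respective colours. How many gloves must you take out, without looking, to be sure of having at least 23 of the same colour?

174

In the worst case you take as many as possible of each colour without reaching 23: 22 + 1 + 14 + 22 + 22 + 11 + 1 + 6 + 22 + 14 + 6 + 7 + 7 + 18 = 173.
The next one must give 23 of some colour, so 173 + 1 = 174.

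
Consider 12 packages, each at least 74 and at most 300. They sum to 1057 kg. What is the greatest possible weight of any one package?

Maximizing one value means minimizing the remaining 11.
The other 11 contribute at least 11 × 74 = 814, leaving at most 1057 − 814 = 243.
Since 243 ≤ 300, this is achievable: one at 243 and 11 at 74.

243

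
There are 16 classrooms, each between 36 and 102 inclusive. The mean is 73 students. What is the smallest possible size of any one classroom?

36

Minimizing one value means maximizing the remaining 15.
The total is 16 × 73 = 1168.
The other 15 can take up 15 × 102 = 1530 ≥ 1168 − 36, so one classroom can sit at its floor of 36.
Achievable: one at 36 and the other 15 totalling 1132, which fits since 15 × 36 ≤ 1132 ≤ 15 × 102.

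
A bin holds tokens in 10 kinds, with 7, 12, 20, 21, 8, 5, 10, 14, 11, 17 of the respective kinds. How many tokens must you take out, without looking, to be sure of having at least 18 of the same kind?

119

In the worst case you take as many as possible of each kind without reaching 18: 7 + 12 + 17 + 17 + 8 + 5 + 10 + 14 + 11 + 17 = 118.
The next one must give 18 of some kind, so 118 + 1 = 119.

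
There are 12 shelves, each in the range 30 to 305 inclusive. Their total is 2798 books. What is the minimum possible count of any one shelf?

30

To make one shelf as small as possible, make the other 11 as large as possible.
The other 11 can take up 11 × 305 = 3355 ≥ 2798 − 30, so one shelf can sit at its floor of 30.
Achievable: one at 30 and the other 11 totalling 2768, which fits since 11 × 30 ≤ 2768 ≤ 11 × 305.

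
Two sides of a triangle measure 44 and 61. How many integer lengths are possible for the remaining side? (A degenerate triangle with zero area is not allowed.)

87

The triangle inequality gives |44 − 61| < c < 44 + 61, i.e. 17 < c < 105.
So c can be any integer from 18 to 104: 87 values.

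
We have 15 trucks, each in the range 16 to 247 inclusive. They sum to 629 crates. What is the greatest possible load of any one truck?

Maximizing one value means minimizing the remaining 14.
The other 14 contribute at least 14 × 16 = 224, leaving at most 629 − 224 = 405.
But each truck is capped at 247, so the maximum is 247.
Achievable: one at 247 and the other 14 totalling 382, which fits since 14 × 16 ≤ 382 ≤ 14 × 247.

247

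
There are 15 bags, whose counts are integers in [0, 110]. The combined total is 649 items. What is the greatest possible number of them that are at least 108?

6

If k of the values are ≥ 108, the total is ≥ 108k + 0(15 − k).
Setting 108k + 0(15 − k) ≤ 649 gives 108k ≤ 649, so k ≤ 6.
k = 6 is achieved by 6 values at 108 and 9 at 0, total 648; add 1 to one value (staying below 108) to reach 649.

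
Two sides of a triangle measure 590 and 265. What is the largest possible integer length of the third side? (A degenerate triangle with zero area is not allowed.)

854

The third side must be less than 590 + 265 = 855.
The largest integer below 855 is 854.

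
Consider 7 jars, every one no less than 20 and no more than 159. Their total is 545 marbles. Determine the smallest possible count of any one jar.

20

To make one jar as small as possible, make the other 6 as large as possible.
The other 6 can take up 6 × 159 = 954 ≥ 545 − 20, so one jar can sit at its floor of 20.
Achievable: one at 20 and the other 6 totalling 525, which fits since 6 × 20 ≤ 525 ≤ 6 × 159.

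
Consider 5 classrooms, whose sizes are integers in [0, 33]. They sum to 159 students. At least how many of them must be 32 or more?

2

Each value short of 32 is at most 31, costing at least 33 − 31 = 2 against the maximum total of 165.
We can afford to lose at most 165 − 159 = 6, so at most ⌊6/2⌋ = 3 fall short, and at least 2 are ≥ 32.
Exactly 2 works: 2 values at 33 and 3 at 31 total 159.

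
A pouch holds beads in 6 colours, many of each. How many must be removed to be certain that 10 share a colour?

In the worst case you draw 9 of each of the 6 colours: 6 × 9 = 54.
One more forces 10 of some colour, so 54 + 1 = 55.

55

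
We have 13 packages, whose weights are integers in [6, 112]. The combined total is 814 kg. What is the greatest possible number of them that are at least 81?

9

With k values at 81 or above and the rest at least 6, the sum is at least 78 + 75k.
Since the sum is 814, we need 75k ≤ 736, i.e. k ≤ 9.
k = 9 is achieved by 9 values at 81 and 4 at 6, total 753; add 61 to one value (staying below 81) to reach 814.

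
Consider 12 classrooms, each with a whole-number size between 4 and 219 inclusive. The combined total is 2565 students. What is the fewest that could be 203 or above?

Each value short of 203 is at most 202, costing at least 219 − 202 = 17 against the maximum total of 2628.
We can afford to lose at most 2628 − 2565 = 63, so at most ⌊63/17⌋ = 3 fall short, and at least 9 are ≥ 203.
Exactly 9 works: 9 values at 219 and 3 at 202 total 2577; lower one of the high values by 12 (still ≥ 203) to hit 2565.

9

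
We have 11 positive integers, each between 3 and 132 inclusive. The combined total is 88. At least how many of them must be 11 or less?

5

If only k of them are at most 11, the other 11 − k are at least 12, so the total is at least (11 − k)·12 + k·3.
This is ≤ 88, so (11 − k)·12 + 3k ≤ 88, which gives k ≥ 5.
Exactly 5 works: 5 values at 3 and 6 at 12 total 87; raise one of the low values by 1 (still ≤ 11) to hit 88.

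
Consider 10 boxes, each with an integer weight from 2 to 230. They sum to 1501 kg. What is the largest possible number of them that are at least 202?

Suppose k of them are at least 202. Those contribute at least 202 each and the other 10 − k at least 2 each.
So the total is at least 202k + 2(10 − k) = 20 + 200k. This must be ≤ 1501, giving k ≤ 7.
k = 7 is achieved by 7 values at 202 and 3 at 2, total 1420; add 81 to one value (staying below 202) to reach 1501.

7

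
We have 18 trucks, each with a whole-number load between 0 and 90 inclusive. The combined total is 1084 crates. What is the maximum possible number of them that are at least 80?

With k values at 80 or above and the rest at least 0, the sum is at least 0 + 80k.
Since the sum is 1084, we need 80k ≤ 1084, i.e. k ≤ 13.
k = 13 is achieved by 13 values at 80 and 5 at 0, total 1040; add 44 to one value (staying below 80) to reach 1084.

13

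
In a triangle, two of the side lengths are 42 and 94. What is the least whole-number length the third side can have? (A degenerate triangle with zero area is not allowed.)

The third side must exceed |42 − 94| = 52.
The smallest integer above 52 is 53.

53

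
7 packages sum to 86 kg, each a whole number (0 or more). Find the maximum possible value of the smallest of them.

The average is 86/7 < 13, so some value is ≤ 12.
Achievable: 5 of them at 12 and 2 at 13 total 86.

12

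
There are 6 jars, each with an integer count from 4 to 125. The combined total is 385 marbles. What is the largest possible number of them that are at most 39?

4

Suppose k of them are at most 39. Those contribute at most 39 each and the rest at most 125 each.
So the total is at most 39k + 125(6 − k) = 750 − 86k. This must still be ≥ 385, so k ≤ 4.
k = 4 is achieved by 4 values at 39 and 2 at 125, total 406; lower one of the 125's by 21 (still > 39) to reach 385.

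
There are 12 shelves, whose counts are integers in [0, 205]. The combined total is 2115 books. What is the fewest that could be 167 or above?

4

If only k of them are at least 167, the other 12 − k are at most 166, so the total is at most k·205 + (12 − k)·166.
This must reach 2115, so k·205 + (12 − k)·166 ≥ 2115, giving k ≥ 4.
Exactly 4 works: 4 values at 205 and 8 at 166 total 2148; lower one of the high values by 33 (still ≥ 167) to hit 2115.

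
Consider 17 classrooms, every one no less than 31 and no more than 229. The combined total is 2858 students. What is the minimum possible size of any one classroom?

31

To make one classroom as small as possible, make the other 16 as large as possible.
The other 16 can take up 16 × 229 = 3664 ≥ 2858 − 31, so one classroom can sit at its floor of 31.
Achievable: one at 31 and the other 16 totalling 2827, which fits since 16 × 31 ≤ 2827 ≤ 16 × 229.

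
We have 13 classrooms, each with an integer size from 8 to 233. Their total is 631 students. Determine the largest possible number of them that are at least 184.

If k of the values are ≥ 184, the total is ≥ 184k + 8(13 − k).
Setting 184k + 8(13 − k) ≤ 631 gives 176k ≤ 527, so k ≤ 2.
k = 2 is achieved by 2 values at 184 and 11 at 8, total 456; add 175 to one value (staying below 184) to reach 631.

2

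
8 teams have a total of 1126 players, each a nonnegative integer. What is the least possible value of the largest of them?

141

If every one of the 8 were at most 140, the total would be at most 8 × 140 = 1120 < 1126.
Achievable: 6 of them at 141 and 2 at 140 total 1126.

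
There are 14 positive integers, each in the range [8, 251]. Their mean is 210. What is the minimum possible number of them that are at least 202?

The total is 14 × 210 = 2940.
Suppose at most 14 − j of them reach 202; then j values are ≤ 201 and the rest ≤ 251.
The total is then ≤ 201·j + 251·(14 − j) = 3514 − 50j. For this to be ≥ 2940 we need j ≤ 11, so at least 14 − 11 = 3 must reach 202.
Exactly 3 works: 3 values at 251 and 11 at 201 total 2964; lower one of the high values by 24 (still ≥ 202) to hit 2940.

3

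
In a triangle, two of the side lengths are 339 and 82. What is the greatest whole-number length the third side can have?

420

The third side must be less than 339 + 82 = 421.
The largest integer below 421 is 420.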